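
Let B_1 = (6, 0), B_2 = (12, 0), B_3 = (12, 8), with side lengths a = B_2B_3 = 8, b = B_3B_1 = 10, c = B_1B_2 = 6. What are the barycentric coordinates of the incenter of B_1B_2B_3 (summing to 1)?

(1/3, 5/12, 1/4)

The incenter has barycentric coordinates proportional to the opposite side lengths: (8 : 10 : 6).
Normalizing by 8+10+6 = 24 gives (1/3, 5/12, 1/4).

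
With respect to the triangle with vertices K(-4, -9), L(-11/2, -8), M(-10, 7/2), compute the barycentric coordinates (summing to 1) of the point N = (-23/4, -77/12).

Signed area of the reference triangle: [KLM] = ½·((-4)·(-8−(7/2)) + (-11/2)·(7/2−(-9)) + (-10)·(-9−(-8))) = ½·(46 − 275/4 + 10) = -51/8.
[NLM] = ½·((-23/4)·(-8−(7/2)) + (-11/2)·(7/2−(-77/12)) + (-10)·(-77/12−(-8))) = ½·(529/8 − 1309/24 − 95/6) = -17/8, so the K-coordinate is (-17/8)/(-51/8) = 1/3.
[KNM] = ½·((-4)·(-77/12−(7/2)) + (-23/4)·(7/2−(-9)) + (-10)·(-9−(-77/12))) = ½·(119/3 − 575/8 + 155/6) = -51/16, so the L-coordinate is 1/2.
[KLN] = ½·((-4)·(-8−(-77/12)) + (-11/2)·(-77/12−(-9)) + (-23/4)·(-9−(-8))) = ½·(19/3 − 341/24 + 23/4) = -17/16, so the M-coordinate is 1/6.

(1/3, 1/2, 1/6)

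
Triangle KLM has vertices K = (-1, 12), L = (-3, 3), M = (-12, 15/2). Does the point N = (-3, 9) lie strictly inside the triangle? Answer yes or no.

Barycentric coordinates of N: (3/5, 4/15, 2/15).
The three coordinates are positive, positive, positive; a point is interior exactly when all three are positive.

yes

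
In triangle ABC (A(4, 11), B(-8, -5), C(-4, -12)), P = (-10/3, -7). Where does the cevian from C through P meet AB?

(-2, 3)

Barycentric coordinates of P with respect to ABC: (1/6, 1/6, 2/3).
On side AB the C-coordinate is zero; dropping P's C-weight 2/3 and renormalizing the remaining 1/6 : 1/6 gives weights 1/2, 1/2 on A, B.
Q = (1/2)·(4, 11) + (1/2)·(-8, -5) = (-2, 3).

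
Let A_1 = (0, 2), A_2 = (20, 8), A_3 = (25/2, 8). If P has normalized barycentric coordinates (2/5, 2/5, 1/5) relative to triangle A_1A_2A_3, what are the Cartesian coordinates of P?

P = (2/5)·A_1 + (2/5)·A_2 + (1/5)·A_3.
x-coordinate: (2/5)·0 + (2/5)·20 + (1/5)·(25/2) = 21/2.
y-coordinate: (2/5)·2 + (2/5)·8 + (1/5)·8 = 28/5.

(21/2, 28/5)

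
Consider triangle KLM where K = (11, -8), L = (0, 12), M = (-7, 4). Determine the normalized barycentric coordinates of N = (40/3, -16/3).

(1, 1/3, -1/3)

Signed area of the reference triangle: [KLM] = ½·(11·(12−4) + 0·(4−(-8)) + (-7)·(-8−12)) = ½·(88 + 0 + 140) = 114.
[NLM] = ½·((40/3)·(12−4) + 0·(4−(-16/3)) + (-7)·(-16/3−12)) = ½·(320/3 + 0 + 364/3) = 114, so the K-coordinate is 114/114 = 1.
[KNM] = ½·(11·(-16/3−4) + (40/3)·(4−(-8)) + (-7)·(-8−(-16/3))) = ½·(-308/3 + 160 + 56/3) = 38, so the L-coordinate is 1/3.
[KLN] = ½·(11·(12−(-16/3)) + 0·(-16/3−(-8)) + (40/3)·(-8−12)) = ½·(572/3 + 0 − 800/3) = -38, so the M-coordinate is -1/3.
Check: 1 + 1/3 − 1/3 = 1.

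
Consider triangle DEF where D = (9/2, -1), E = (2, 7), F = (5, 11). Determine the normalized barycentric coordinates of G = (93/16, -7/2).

(11/8, -1/2, 1/8)

Signed area of the reference triangle: [DEF] = ½·((9/2)·(7−11) + 2·(11−(-1)) + 5·(-1−7)) = ½·(-18 + 24 − 40) = -17.
[GEF] = ½·((93/16)·(7−11) + 2·(11−(-7/2)) + 5·(-7/2−7)) = ½·(-93/4 + 29 − 105/2) = -187/8, so the D-coordinate is (-187/8)/(-17) = 11/8.
[DGF] = ½·((9/2)·(-7/2−11) + (93/16)·(11−(-1)) + 5·(-1−(-7/2))) = ½·(-261/4 + 279/4 + 25/2) = 17/2, so the E-coordinate is -1/2.
[DEG] = ½·((9/2)·(7−(-7/2)) + 2·(-7/2−(-1)) + (93/16)·(-1−7)) = ½·(189/4 − 5 − 93/2) = -17/8, so the F-coordinate is 1/8.
Check: 11/8 − 1/2 + 1/8 = 1.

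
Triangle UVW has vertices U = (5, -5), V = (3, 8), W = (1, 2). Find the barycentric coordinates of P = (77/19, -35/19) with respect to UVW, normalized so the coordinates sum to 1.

(13/19, 3/19, 3/19)

Signed area of the reference triangle: [UVW] = ½·(5·(8−2) + 3·(2−(-5)) + 1·(-5−8)) = ½·(30 + 21 − 13) = 19.
[PVW] = ½·((77/19)·(8−2) + 3·(2−(-35/19)) + 1·(-35/19−8)) = ½·(462/19 + 219/19 − 187/19) = 13, so the U-coordinate is 13/19 = 13/19.
[UPW] = ½·(5·(-35/19−2) + (77/19)·(2−(-5)) + 1·(-5−(-35/19))) = ½·(-365/19 + 539/19 − 60/19) = 3, so the V-coordinate is 3/19.
[UVP] = ½·(5·(8−(-35/19)) + 3·(-35/19−(-5)) + (77/19)·(-5−8)) = ½·(935/19 + 180/19 − 1001/19) = 3, so the W-coordinate is 3/19.
Check: 13/19 + 3/19 + 3/19 = 1.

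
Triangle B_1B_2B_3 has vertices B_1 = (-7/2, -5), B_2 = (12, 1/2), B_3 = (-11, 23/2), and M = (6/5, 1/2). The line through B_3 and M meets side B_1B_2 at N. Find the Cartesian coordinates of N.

Barycentric coordinates of M with respect to B_1B_2B_3: (2/5, 2/5, 1/5).
On side B_1B_2 the B_3-coordinate is zero; dropping M's B_3-weight 1/5 and renormalizing the remaining 2/5 : 2/5 gives weights 1/2, 1/2 on B_1, B_2.
N = (1/2)·(-7/2, -5) + (1/2)·(12, 1/2) = (17/4, -9/4).

(17/4, -9/4)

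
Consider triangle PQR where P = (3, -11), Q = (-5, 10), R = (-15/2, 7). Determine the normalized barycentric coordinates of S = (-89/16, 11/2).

Signed area of the reference triangle: [PQR] = ½·(3·(10−7) + (-5)·(7−(-11)) + (-15/2)·(-11−10)) = ½·(9 − 90 + 315/2) = 153/4.
[SQR] = ½·((-89/16)·(10−7) + (-5)·(7−(11/2)) + (-15/2)·(11/2−10)) = ½·(-267/16 − 15/2 + 135/4) = 153/32, so the P-coordinate is (153/32)/(153/4) = 1/8.
[PSR] = ½·(3·(11/2−7) + (-89/16)·(7−(-11)) + (-15/2)·(-11−(11/2))) = ½·(-9/2 − 801/8 + 495/4) = 153/16, so the Q-coordinate is 1/4.
[PQS] = ½·(3·(10−(11/2)) + (-5)·(11/2−(-11)) + (-89/16)·(-11−10)) = ½·(27/2 − 165/2 + 1869/16) = 765/32, so the R-coordinate is 5/8.

(1/8, 1/4, 5/8)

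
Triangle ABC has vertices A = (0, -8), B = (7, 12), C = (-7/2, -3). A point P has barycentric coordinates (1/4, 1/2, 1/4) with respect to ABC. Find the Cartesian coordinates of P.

(21/8, 13/4)

P = (1/4)·A + (1/2)·B + (1/4)·C.
x-coordinate: (1/4)·0 + (1/2)·7 + (1/4)·(-7/2) = 21/8.
y-coordinate: (1/4)·(-8) + (1/2)·12 + (1/4)·(-3) = 13/4.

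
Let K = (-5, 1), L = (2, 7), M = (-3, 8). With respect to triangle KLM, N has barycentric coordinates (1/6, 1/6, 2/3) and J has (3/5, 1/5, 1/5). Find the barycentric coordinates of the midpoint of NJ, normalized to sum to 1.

(23/60, 11/60, 13/30)

Since both coordinate triples sum to 1, the midpoint's barycentrics are the componentwise average.
(1/6+3/5)/2 = 23/60; similarly 11/60 and 13/30.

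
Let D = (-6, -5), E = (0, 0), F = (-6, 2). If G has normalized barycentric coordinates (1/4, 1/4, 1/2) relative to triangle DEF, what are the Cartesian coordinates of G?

(-9/2, -1/4)

G = (1/4)·D + (1/4)·E + (1/2)·F.
x-coordinate: (1/4)·(-6) + (1/4)·0 + (1/2)·(-6) = -9/2.
y-coordinate: (1/4)·(-5) + (1/4)·0 + (1/2)·2 = -1/4.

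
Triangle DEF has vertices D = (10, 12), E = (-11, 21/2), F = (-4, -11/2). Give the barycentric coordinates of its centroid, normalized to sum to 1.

The centroid is the average of the vertices, so each weight is 1/3.

(1/3, 1/3, 1/3)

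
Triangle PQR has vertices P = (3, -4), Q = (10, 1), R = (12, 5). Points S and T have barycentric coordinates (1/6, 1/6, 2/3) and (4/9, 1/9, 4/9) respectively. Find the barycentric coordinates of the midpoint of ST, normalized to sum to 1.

(11/36, 5/36, 5/9)

Since both coordinate triples sum to 1, the midpoint's barycentrics are the componentwise average.
(1/6+4/9)/2 = 11/36; similarly 5/36 and 5/9.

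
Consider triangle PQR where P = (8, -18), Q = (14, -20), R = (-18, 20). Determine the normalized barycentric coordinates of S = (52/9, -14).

(7/9, 1/9, 1/9)

Signed area of the reference triangle: [PQR] = ½·(8·(-20−20) + 14·(20−(-18)) + (-18)·(-18−(-20))) = ½·(-320 + 532 − 36) = 88.
[SQR] = ½·((52/9)·(-20−20) + 14·(20−(-14)) + (-18)·(-14−(-20))) = ½·(-2080/9 + 476 − 108) = 616/9, so the P-coordinate is (616/9)/88 = 7/9.
[PSR] = ½·(8·(-14−20) + (52/9)·(20−(-18)) + (-18)·(-18−(-14))) = ½·(-272 + 1976/9 + 72) = 88/9, so the Q-coordinate is 1/9.
[PQS] = ½·(8·(-20−(-14)) + 14·(-14−(-18)) + (52/9)·(-18−(-20))) = ½·(-48 + 56 + 104/9) = 88/9, so the R-coordinate is 1/9.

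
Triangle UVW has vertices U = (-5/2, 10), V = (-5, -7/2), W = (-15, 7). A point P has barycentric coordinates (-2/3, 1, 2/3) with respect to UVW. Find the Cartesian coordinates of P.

P = (-2/3)·U + 1·V + (2/3)·W.
x-coordinate: (-2/3)·(-5/2) + 1·(-5) + (2/3)·(-15) = -40/3.
y-coordinate: (-2/3)·10 + 1·(-7/2) + (2/3)·7 = -11/2.

(-40/3, -11/2)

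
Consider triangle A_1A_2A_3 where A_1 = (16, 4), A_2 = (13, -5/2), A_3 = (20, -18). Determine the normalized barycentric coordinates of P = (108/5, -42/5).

Signed area of the reference triangle: [A_1A_2A_3] = ½·(16·(-5/2−(-18)) + 13·(-18−4) + 20·(4−(-5/2))) = ½·(248 − 286 + 130) = 46.
[PA_2A_3] = ½·((108/5)·(-5/2−(-18)) + 13·(-18−(-42/5)) + 20·(-42/5−(-5/2))) = ½·(1674/5 − 624/5 − 118) = 46, so the A_1-coordinate is 46/46 = 1.
[A_1PA_3] = ½·(16·(-42/5−(-18)) + (108/5)·(-18−4) + 20·(4−(-42/5))) = ½·(768/5 − 2376/5 + 248) = -184/5, so the A_2-coordinate is -4/5.
[A_1A_2P] = ½·(16·(-5/2−(-42/5)) + 13·(-42/5−4) + (108/5)·(4−(-5/2))) = ½·(472/5 − 806/5 + 702/5) = 184/5, so the A_3-coordinate is 4/5.
Check: 1 − 4/5 + 4/5 = 1.

(1, -4/5, 4/5)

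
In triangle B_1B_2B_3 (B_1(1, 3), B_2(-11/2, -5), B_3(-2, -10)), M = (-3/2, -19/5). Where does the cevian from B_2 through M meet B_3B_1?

Barycentric coordinates of M with respect to B_1B_2B_3: (2/5, 1/5, 2/5).
On side B_3B_1 the B_2-coordinate is zero; dropping M's B_2-weight 1/5 and renormalizing the remaining 2/5 : 2/5 gives weights 1/2, 1/2 on B_3, B_1.
N = (1/2)·(-2, -10) + (1/2)·(1, 3) = (-1/2, -7/2).

(-1/2, -7/2)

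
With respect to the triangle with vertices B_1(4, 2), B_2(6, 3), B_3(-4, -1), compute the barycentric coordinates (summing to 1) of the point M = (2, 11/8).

(1/8, 1/2, 3/8)

Signed area of the reference triangle: [B_1B_2B_3] = ½·(4·(3−(-1)) + 6·(-1−2) + (-4)·(2−3)) = ½·(16 − 18 + 4) = 1.
[MB_2B_3] = ½·(2·(3−(-1)) + 6·(-1−(11/8)) + (-4)·(11/8−3)) = ½·(8 − 57/4 + 13/2) = 1/8, so the B_1-coordinate is (1/8)/1 = 1/8.
[B_1MB_3] = ½·(4·(11/8−(-1)) + 2·(-1−2) + (-4)·(2−(11/8))) = ½·(19/2 − 6 − 5/2) = 1/2, so the B_2-coordinate is 1/2.
[B_1B_2M] = ½·(4·(3−(11/8)) + 6·(11/8−2) + 2·(2−3)) = ½·(13/2 − 15/4 − 2) = 3/8, so the B_3-coordinate is 3/8.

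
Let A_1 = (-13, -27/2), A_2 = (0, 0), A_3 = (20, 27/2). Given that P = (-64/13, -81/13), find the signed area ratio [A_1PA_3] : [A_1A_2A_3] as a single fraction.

[A_1A_2A_3] = ½·((-13)·(0−(27/2)) + 0·(27/2−(-27/2)) + 20·(-27/2−0)) = ½·(351/2 + 0 − 270) = -189/4.
[A_1PA_3] = ½·((-13)·(-81/13−(27/2)) + (-64/13)·(27/2−(-27/2)) + 20·(-27/2−(-81/13))) = ½·(513/2 − 1728/13 − 1890/13) = -567/52, so the ratio is (-567/52)/(-189/4) = 3/13.

3/13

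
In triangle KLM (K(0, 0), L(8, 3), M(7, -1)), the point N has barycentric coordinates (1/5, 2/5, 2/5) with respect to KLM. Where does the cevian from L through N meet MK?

(14/3, -2/3)

Line LN meets MK where the L-coordinate vanishes; zeroing N's L-weight and renormalizing leaves M, K-weights 2/5 : 1/5 → (2/3, 1/3).
So J = (2/3)·M + (1/3)·K = (14/3, -2/3).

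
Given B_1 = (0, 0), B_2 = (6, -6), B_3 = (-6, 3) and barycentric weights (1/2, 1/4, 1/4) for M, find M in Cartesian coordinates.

(0, -3/4)

M = (1/2)·B_1 + (1/4)·B_2 + (1/4)·B_3.
x-coordinate: (1/2)·0 + (1/4)·6 + (1/4)·(-6) = 0.
y-coordinate: (1/2)·0 + (1/4)·(-6) + (1/4)·3 = -3/4.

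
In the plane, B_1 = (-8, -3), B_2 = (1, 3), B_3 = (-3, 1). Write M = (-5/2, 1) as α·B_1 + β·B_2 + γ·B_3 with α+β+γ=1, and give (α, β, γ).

Signed area of the reference triangle: [B_1B_2B_3] = ½·((-8)·(3−1) + 1·(1−(-3)) + (-3)·(-3−3)) = ½·(-16 + 4 + 18) = 3.
[MB_2B_3] = ½·((-5/2)·(3−1) + 1·(1−1) + (-3)·(1−3)) = ½·(-5 + 0 + 6) = 1/2, so the B_1-coordinate is (1/2)/3 = 1/6.
[B_1MB_3] = ½·((-8)·(1−1) + (-5/2)·(1−(-3)) + (-3)·(-3−1)) = ½·(0 − 10 + 12) = 1, so the B_2-coordinate is 1/3.
[B_1B_2M] = ½·((-8)·(3−1) + 1·(1−(-3)) + (-5/2)·(-3−3)) = ½·(-16 + 4 + 15) = 3/2, so the B_3-coordinate is 1/2.

(1/6, 1/3, 1/2)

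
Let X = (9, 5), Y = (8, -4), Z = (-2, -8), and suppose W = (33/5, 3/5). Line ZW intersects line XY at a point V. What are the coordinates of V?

Barycentric coordinates of W with respect to XYZ: (3/5, 1/5, 1/5).
On side XY the Z-coordinate is zero; dropping W's Z-weight 1/5 and renormalizing the remaining 3/5 : 1/5 gives weights 3/4, 1/4 on X, Y.
V = (3/4)·(9, 5) + (1/4)·(8, -4) = (35/4, 11/4).

(35/4, 11/4)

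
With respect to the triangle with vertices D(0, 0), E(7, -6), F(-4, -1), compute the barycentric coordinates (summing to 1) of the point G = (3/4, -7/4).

Signed area of the reference triangle: [DEF] = ½·(0·(-6−(-1)) + 7·(-1−0) + (-4)·(0−(-6))) = ½·(0 − 7 − 24) = -31/2.
[GEF] = ½·((3/4)·(-6−(-1)) + 7·(-1−(-7/4)) + (-4)·(-7/4−(-6))) = ½·(-15/4 + 21/4 − 17) = -31/4, so the D-coordinate is (-31/4)/(-31/2) = 1/2.
[DGF] = ½·(0·(-7/4−(-1)) + (3/4)·(-1−0) + (-4)·(0−(-7/4))) = ½·(0 − 3/4 − 7) = -31/8, so the E-coordinate is 1/4.
[DEG] = ½·(0·(-6−(-7/4)) + 7·(-7/4−0) + (3/4)·(0−(-6))) = ½·(0 − 49/4 + 9/2) = -31/8, so the F-coordinate is 1/4.

(1/2, 1/4, 1/4)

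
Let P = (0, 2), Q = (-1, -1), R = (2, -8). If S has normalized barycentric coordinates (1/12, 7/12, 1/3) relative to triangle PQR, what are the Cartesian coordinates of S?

(1/12, -37/12)

S = (1/12)·P + (7/12)·Q + (1/3)·R.
x-coordinate: (1/12)·0 + (7/12)·(-1) + (1/3)·2 = 1/12.
y-coordinate: (1/12)·2 + (7/12)·(-1) + (1/3)·(-8) = -37/12.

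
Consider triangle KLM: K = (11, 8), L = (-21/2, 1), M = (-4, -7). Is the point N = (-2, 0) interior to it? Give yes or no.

Barycentric coordinates of N: (41/145, 10/29, 54/145).
The three coordinates are positive, positive, positive; a point is interior exactly when all three are positive.

yes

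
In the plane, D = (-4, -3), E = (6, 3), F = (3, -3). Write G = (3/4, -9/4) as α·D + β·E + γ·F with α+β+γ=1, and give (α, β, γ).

(3/8, 1/8, 1/2)

Signed area of the reference triangle: [DEF] = ½·((-4)·(3−(-3)) + 6·(-3−(-3)) + 3·(-3−3)) = ½·(-24 + 0 − 18) = -21.
[GEF] = ½·((3/4)·(3−(-3)) + 6·(-3−(-9/4)) + 3·(-9/4−3)) = ½·(9/2 − 9/2 − 63/4) = -63/8, so the D-coordinate is (-63/8)/(-21) = 3/8.
[DGF] = ½·((-4)·(-9/4−(-3)) + (3/4)·(-3−(-3)) + 3·(-3−(-9/4))) = ½·(-3 + 0 − 9/4) = -21/8, so the E-coordinate is 1/8.
[DEG] = ½·((-4)·(3−(-9/4)) + 6·(-9/4−(-3)) + (3/4)·(-3−3)) = ½·(-21 + 9/2 − 9/2) = -21/2, so the F-coordinate is 1/2.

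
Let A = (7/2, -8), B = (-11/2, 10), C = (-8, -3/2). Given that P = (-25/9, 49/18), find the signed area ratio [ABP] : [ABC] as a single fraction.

[ABC] = ½·((7/2)·(10−(-3/2)) + (-11/2)·(-3/2−(-8)) + (-8)·(-8−10)) = ½·(161/4 − 143/4 + 144) = 297/4.
[ABP] = ½·((7/2)·(10−(49/18)) + (-11/2)·(49/18−(-8)) + (-25/9)·(-8−10)) = ½·(917/36 − 2123/36 + 50) = 33/4, so the ratio is (33/4)/(297/4) = 1/9.

1/9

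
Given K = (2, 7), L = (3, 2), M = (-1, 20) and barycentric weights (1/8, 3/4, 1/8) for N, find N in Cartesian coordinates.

N = (1/8)·K + (3/4)·L + (1/8)·M.
x-coordinate: (1/8)·2 + (3/4)·3 + (1/8)·(-1) = 19/8.
y-coordinate: (1/8)·7 + (3/4)·2 + (1/8)·20 = 39/8.

(19/8, 39/8)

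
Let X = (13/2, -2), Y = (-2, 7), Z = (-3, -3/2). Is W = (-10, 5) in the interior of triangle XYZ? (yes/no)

Barycentric coordinates of W: (-264/325, 233/325, 356/325).
The three coordinates are negative, positive, positive; a point is interior exactly when all three are positive.

no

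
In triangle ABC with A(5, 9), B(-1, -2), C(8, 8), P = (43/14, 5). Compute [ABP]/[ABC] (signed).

[ABC] = ½·(5·(-2−8) + (-1)·(8−9) + 8·(9−(-2))) = ½·(-50 + 1 + 88) = 39/2.
[ABP] = ½·(5·(-2−5) + (-1)·(5−9) + (43/14)·(9−(-2))) = ½·(-35 + 4 + 473/14) = 39/28, so the ratio is (39/28)/(39/2) = 1/14.

1/14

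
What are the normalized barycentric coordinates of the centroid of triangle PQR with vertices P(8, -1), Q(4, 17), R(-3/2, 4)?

(1/3, 1/3, 1/3)

The centroid is the average of the vertices, so each weight is 1/3.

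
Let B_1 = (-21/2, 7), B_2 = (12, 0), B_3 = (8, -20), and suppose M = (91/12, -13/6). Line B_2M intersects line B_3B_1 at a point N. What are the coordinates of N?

(-5/4, -13/2)

Barycentric coordinates of M with respect to B_1B_2B_3: (1/6, 2/3, 1/6).
On side B_3B_1 the B_2-coordinate is zero; dropping M's B_2-weight 2/3 and renormalizing the remaining 1/6 : 1/6 gives weights 1/2, 1/2 on B_3, B_1.
N = (1/2)·(8, -20) + (1/2)·(-21/2, 7) = (-5/4, -13/2).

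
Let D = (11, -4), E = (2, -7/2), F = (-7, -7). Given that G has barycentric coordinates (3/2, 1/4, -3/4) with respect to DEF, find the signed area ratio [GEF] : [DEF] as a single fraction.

3/2

The signed ratio [GEF]/[DEF] equals the barycentric coordinate of G at vertex D, which is 3/2.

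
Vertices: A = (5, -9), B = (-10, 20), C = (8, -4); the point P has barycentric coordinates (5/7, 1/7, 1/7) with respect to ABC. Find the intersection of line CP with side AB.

(5/2, -25/6)

Line CP meets AB where the C-coordinate vanishes; zeroing P's C-weight and renormalizing leaves A, B-weights 5/7 : 1/7 → (5/6, 1/6).
So Q = (5/6)·A + (1/6)·B = (5/2, -25/6).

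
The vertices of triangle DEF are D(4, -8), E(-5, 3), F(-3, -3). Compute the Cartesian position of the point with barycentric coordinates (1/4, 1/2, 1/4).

G = (1/4)·D + (1/2)·E + (1/4)·F.
x-coordinate: (1/4)·4 + (1/2)·(-5) + (1/4)·(-3) = -9/4.
y-coordinate: (1/4)·(-8) + (1/2)·3 + (1/4)·(-3) = -5/4.

(-9/4, -5/4)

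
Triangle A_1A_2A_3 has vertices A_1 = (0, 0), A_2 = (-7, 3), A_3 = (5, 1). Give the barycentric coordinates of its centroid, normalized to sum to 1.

(1/3, 1/3, 1/3)

The centroid is the average of the vertices, so each weight is 1/3.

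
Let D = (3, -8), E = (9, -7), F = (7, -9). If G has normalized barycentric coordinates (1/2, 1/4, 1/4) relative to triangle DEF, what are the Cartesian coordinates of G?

(11/2, -8)

G = (1/2)·D + (1/4)·E + (1/4)·F.
x-coordinate: (1/2)·3 + (1/4)·9 + (1/4)·7 = 11/2.
y-coordinate: (1/2)·(-8) + (1/4)·(-7) + (1/4)·(-9) = -8.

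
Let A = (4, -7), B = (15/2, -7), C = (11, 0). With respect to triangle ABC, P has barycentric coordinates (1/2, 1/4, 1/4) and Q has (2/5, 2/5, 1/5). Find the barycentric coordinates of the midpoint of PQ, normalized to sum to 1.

(9/20, 13/40, 9/40)

Since both coordinate triples sum to 1, the midpoint's barycentrics are the componentwise average.
(1/2+2/5)/2 = 9/20; similarly 13/40 and 9/40.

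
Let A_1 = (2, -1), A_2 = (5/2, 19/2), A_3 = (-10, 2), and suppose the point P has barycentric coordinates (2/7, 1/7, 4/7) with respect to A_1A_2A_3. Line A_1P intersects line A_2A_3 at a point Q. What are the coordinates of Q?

(-15/2, 7/2)

Line A_1P meets A_2A_3 where the A_1-coordinate vanishes; zeroing P's A_1-weight and renormalizing leaves A_2, A_3-weights 1/7 : 4/7 → (1/5, 4/5).
So Q = (1/5)·A_2 + (4/5)·A_3 = (-15/2, 7/2).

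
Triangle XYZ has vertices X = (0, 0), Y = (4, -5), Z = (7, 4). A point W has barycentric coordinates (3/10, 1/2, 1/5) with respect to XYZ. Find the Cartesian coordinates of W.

(17/5, -17/10)

W = (3/10)·X + (1/2)·Y + (1/5)·Z.
x-coordinate: (3/10)·0 + (1/2)·4 + (1/5)·7 = 17/5.
y-coordinate: (3/10)·0 + (1/2)·(-5) + (1/5)·4 = -17/10.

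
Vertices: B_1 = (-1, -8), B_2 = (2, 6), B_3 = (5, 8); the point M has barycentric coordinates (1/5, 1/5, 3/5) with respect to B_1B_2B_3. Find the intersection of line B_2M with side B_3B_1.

(7/2, 4)

Line B_2M meets B_3B_1 where the B_2-coordinate vanishes; zeroing M's B_2-weight and renormalizing leaves B_3, B_1-weights 3/5 : 1/5 → (3/4, 1/4).
So N = (3/4)·B_3 + (1/4)·B_1 = (7/2, 4).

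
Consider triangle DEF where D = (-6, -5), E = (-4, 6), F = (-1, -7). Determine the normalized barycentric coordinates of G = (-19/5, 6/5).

(1/5, 3/5, 1/5)

Signed area of the reference triangle: [DEF] = ½·((-6)·(6−(-7)) + (-4)·(-7−(-5)) + (-1)·(-5−6)) = ½·(-78 + 8 + 11) = -59/2.
[GEF] = ½·((-19/5)·(6−(-7)) + (-4)·(-7−(6/5)) + (-1)·(6/5−6)) = ½·(-247/5 + 164/5 + 24/5) = -59/10, so the D-coordinate is (-59/10)/(-59/2) = 1/5.
[DGF] = ½·((-6)·(6/5−(-7)) + (-19/5)·(-7−(-5)) + (-1)·(-5−(6/5))) = ½·(-246/5 + 38/5 + 31/5) = -177/10, so the E-coordinate is 3/5.
[DEG] = ½·((-6)·(6−(6/5)) + (-4)·(6/5−(-5)) + (-19/5)·(-5−6)) = ½·(-144/5 − 124/5 + 209/5) = -59/10, so the F-coordinate is 1/5.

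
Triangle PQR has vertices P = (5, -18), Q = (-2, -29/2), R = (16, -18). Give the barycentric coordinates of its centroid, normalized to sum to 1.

The centroid is the average of the vertices, so each weight is 1/3.

(1/3, 1/3, 1/3)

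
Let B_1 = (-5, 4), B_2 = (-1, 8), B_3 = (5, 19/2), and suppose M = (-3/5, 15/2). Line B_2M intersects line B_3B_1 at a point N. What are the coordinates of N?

Barycentric coordinates of M with respect to B_1B_2B_3: (1/5, 3/5, 1/5).
On side B_3B_1 the B_2-coordinate is zero; dropping M's B_2-weight 3/5 and renormalizing the remaining 1/5 : 1/5 gives weights 1/2, 1/2 on B_3, B_1.
N = (1/2)·(5, 19/2) + (1/2)·(-5, 4) = (0, 27/4).

(0, 27/4)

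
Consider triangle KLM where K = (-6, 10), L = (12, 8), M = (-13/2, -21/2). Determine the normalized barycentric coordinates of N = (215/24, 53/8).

Signed area of the reference triangle: [KLM] = ½·((-6)·(8−(-21/2)) + 12·(-21/2−10) + (-13/2)·(10−8)) = ½·(-111 − 246 − 13) = -185.
[NLM] = ½·((215/24)·(8−(-21/2)) + 12·(-21/2−(53/8)) + (-13/2)·(53/8−8)) = ½·(7955/48 − 411/2 + 143/16) = -185/12, so the K-coordinate is (-185/12)/(-185) = 1/12.
[KNM] = ½·((-6)·(53/8−(-21/2)) + (215/24)·(-21/2−10) + (-13/2)·(10−(53/8))) = ½·(-411/4 − 8815/48 − 351/16) = -925/6, so the L-coordinate is 5/6.
[KLN] = ½·((-6)·(8−(53/8)) + 12·(53/8−10) + (215/24)·(10−8)) = ½·(-33/4 − 81/2 + 215/12) = -185/12, so the M-coordinate is 1/12.

(1/12, 5/6, 1/12)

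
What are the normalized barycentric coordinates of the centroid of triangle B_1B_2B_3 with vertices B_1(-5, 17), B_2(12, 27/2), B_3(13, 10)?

(1/3, 1/3, 1/3)

The centroid is the average of the vertices, so each weight is 1/3.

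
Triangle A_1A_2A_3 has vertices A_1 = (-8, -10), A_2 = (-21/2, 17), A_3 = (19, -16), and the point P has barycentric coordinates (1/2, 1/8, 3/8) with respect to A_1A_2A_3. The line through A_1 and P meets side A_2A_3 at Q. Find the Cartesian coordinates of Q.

(93/8, -31/4)

Line A_1P meets A_2A_3 where the A_1-coordinate vanishes; zeroing P's A_1-weight and renormalizing leaves A_2, A_3-weights 1/8 : 3/8 → (1/4, 3/4).
So Q = (1/4)·A_2 + (3/4)·A_3 = (93/8, -31/4).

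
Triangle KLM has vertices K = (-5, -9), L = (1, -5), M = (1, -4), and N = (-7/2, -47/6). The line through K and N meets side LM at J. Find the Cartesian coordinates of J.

Barycentric coordinates of N with respect to KLM: (3/4, 1/12, 1/6).
On side LM the K-coordinate is zero; dropping N's K-weight 3/4 and renormalizing the remaining 1/12 : 1/6 gives weights 1/3, 2/3 on L, M.
J = (1/3)·(1, -5) + (2/3)·(1, -4) = (1, -13/3).

(1, -13/3)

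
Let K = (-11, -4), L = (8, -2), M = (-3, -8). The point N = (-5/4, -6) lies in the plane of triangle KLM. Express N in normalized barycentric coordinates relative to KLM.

Signed area of the reference triangle: [KLM] = ½·((-11)·(-2−(-8)) + 8·(-8−(-4)) + (-3)·(-4−(-2))) = ½·(-66 − 32 + 6) = -46.
[NLM] = ½·((-5/4)·(-2−(-8)) + 8·(-8−(-6)) + (-3)·(-6−(-2))) = ½·(-15/2 − 16 + 12) = -23/4, so the K-coordinate is (-23/4)/(-46) = 1/8.
[KNM] = ½·((-11)·(-6−(-8)) + (-5/4)·(-8−(-4)) + (-3)·(-4−(-6))) = ½·(-22 + 5 − 6) = -23/2, so the L-coordinate is 1/4.
[KLN] = ½·((-11)·(-2−(-6)) + 8·(-6−(-4)) + (-5/4)·(-4−(-2))) = ½·(-44 − 16 + 5/2) = -115/4, so the M-coordinate is 5/8.
Check: 1/8 + 1/4 + 5/8 = 1.

(1/8, 1/4, 5/8)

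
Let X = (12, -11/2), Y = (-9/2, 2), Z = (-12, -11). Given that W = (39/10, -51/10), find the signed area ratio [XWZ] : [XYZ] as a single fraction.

1/5

[XYZ] = ½·(12·(2−(-11)) + (-9/2)·(-11−(-11/2)) + (-12)·(-11/2−2)) = ½·(156 + 99/4 + 90) = 1083/8.
[XWZ] = ½·(12·(-51/10−(-11)) + (39/10)·(-11−(-11/2)) + (-12)·(-11/2−(-51/10))) = ½·(354/5 − 429/20 + 24/5) = 1083/40, so the ratio is (1083/40)/(1083/8) = 1/5.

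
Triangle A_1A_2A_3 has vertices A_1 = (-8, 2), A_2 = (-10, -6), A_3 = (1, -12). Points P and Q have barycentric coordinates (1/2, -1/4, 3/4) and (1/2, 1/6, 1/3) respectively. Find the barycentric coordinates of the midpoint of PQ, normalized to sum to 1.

Since both coordinate triples sum to 1, the midpoint's barycentrics are the componentwise average.
(1/2+1/2)/2 = 1/2; similarly -1/24 and 13/24.

(1/2, -1/24, 13/24)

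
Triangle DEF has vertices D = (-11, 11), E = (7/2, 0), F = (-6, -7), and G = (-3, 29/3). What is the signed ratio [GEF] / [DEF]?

2/3

[DEF] = ½·((-11)·(0−(-7)) + (7/2)·(-7−11) + (-6)·(11−0)) = ½·(-77 − 63 − 66) = -103.
[GEF] = ½·((-3)·(0−(-7)) + (7/2)·(-7−(29/3)) + (-6)·(29/3−0)) = ½·(-21 − 175/3 − 58) = -206/3, so the ratio is (-206/3)/(-103) = 2/3.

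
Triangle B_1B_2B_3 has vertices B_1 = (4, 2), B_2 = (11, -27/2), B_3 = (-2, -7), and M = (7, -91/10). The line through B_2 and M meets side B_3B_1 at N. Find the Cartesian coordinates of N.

(1, -5/2)

Barycentric coordinates of M with respect to B_1B_2B_3: (1/5, 3/5, 1/5).
On side B_3B_1 the B_2-coordinate is zero; dropping M's B_2-weight 3/5 and renormalizing the remaining 1/5 : 1/5 gives weights 1/2, 1/2 on B_3, B_1.
N = (1/2)·(-2, -7) + (1/2)·(4, 2) = (1, -5/2).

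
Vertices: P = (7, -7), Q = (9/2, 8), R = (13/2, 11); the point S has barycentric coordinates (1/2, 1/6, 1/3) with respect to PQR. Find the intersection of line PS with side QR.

(35/6, 10)

Line PS meets QR where the P-coordinate vanishes; zeroing S's P-weight and renormalizing leaves Q, R-weights 1/6 : 1/3 → (1/3, 2/3).
So T = (1/3)·Q + (2/3)·R = (35/6, 10).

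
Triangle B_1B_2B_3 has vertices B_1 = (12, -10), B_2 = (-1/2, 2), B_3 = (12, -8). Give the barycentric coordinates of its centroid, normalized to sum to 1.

The centroid is the average of the vertices, so each weight is 1/3.

(1/3, 1/3, 1/3)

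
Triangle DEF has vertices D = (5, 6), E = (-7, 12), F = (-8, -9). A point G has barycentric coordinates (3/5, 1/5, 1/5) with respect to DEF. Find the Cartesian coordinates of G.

(0, 21/5)

G = (3/5)·D + (1/5)·E + (1/5)·F.
x-coordinate: (3/5)·5 + (1/5)·(-7) + (1/5)·(-8) = 0.
y-coordinate: (3/5)·6 + (1/5)·12 + (1/5)·(-9) = 21/5.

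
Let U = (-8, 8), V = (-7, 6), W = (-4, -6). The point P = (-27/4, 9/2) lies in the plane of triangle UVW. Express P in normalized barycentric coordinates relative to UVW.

(1/4, 7/12, 1/6)

Signed area of the reference triangle: [UVW] = ½·((-8)·(6−(-6)) + (-7)·(-6−8) + (-4)·(8−6)) = ½·(-96 + 98 − 8) = -3.
[PVW] = ½·((-27/4)·(6−(-6)) + (-7)·(-6−(9/2)) + (-4)·(9/2−6)) = ½·(-81 + 147/2 + 6) = -3/4, so the U-coordinate is (-3/4)/(-3) = 1/4.
[UPW] = ½·((-8)·(9/2−(-6)) + (-27/4)·(-6−8) + (-4)·(8−(9/2))) = ½·(-84 + 189/2 − 14) = -7/4, so the V-coordinate is 7/12.
[UVP] = ½·((-8)·(6−(9/2)) + (-7)·(9/2−8) + (-27/4)·(8−6)) = ½·(-12 + 49/2 − 27/2) = -1/2, so the W-coordinate is 1/6.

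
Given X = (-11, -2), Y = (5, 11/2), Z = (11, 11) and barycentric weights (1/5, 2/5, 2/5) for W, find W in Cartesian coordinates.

W = (1/5)·X + (2/5)·Y + (2/5)·Z.
x-coordinate: (1/5)·(-11) + (2/5)·5 + (2/5)·11 = 21/5.
y-coordinate: (1/5)·(-2) + (2/5)·(11/2) + (2/5)·11 = 31/5.

(21/5, 31/5)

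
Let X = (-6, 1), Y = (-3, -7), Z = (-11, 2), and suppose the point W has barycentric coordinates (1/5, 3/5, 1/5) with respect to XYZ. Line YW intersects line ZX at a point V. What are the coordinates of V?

(-17/2, 3/2)

Line YW meets ZX where the Y-coordinate vanishes; zeroing W's Y-weight and renormalizing leaves Z, X-weights 1/5 : 1/5 → (1/2, 1/2).
So V = (1/2)·Z + (1/2)·X = (-17/2, 3/2).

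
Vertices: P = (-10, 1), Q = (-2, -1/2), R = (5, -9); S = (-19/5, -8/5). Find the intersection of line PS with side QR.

Barycentric coordinates of S with respect to PQR: (2/5, 2/5, 1/5).
On side QR the P-coordinate is zero; dropping S's P-weight 2/5 and renormalizing the remaining 2/5 : 1/5 gives weights 2/3, 1/3 on Q, R.
T = (2/3)·(-2, -1/2) + (1/3)·(5, -9) = (1/3, -10/3).

(1/3, -10/3)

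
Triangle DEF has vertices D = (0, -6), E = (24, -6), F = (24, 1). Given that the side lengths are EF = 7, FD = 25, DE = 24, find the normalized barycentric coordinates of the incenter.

(1/8, 25/56, 3/7)

The incenter has barycentric coordinates proportional to the opposite side lengths: (7 : 25 : 24).
Normalizing by 7+25+24 = 56 gives (1/8, 25/56, 3/7).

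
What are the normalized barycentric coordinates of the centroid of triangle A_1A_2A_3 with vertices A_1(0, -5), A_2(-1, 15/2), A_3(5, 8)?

The centroid is the average of the vertices, so each weight is 1/3.

(1/3, 1/3, 1/3)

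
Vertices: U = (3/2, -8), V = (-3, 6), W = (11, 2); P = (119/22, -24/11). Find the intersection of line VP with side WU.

(25/4, -3)

Barycentric coordinates of P with respect to UVW: (5/11, 1/11, 5/11).
On side WU the V-coordinate is zero; dropping P's V-weight 1/11 and renormalizing the remaining 5/11 : 5/11 gives weights 1/2, 1/2 on W, U.
Q = (1/2)·(11, 2) + (1/2)·(3/2, -8) = (25/4, -3).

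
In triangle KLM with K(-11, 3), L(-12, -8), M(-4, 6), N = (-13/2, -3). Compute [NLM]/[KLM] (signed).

-1/2

[KLM] = ½·((-11)·(-8−6) + (-12)·(6−3) + (-4)·(3−(-8))) = ½·(154 − 36 − 44) = 37.
[NLM] = ½·((-13/2)·(-8−6) + (-12)·(6−(-3)) + (-4)·(-3−(-8))) = ½·(91 − 108 − 20) = -37/2, so the ratio is (-37/2)/37 = -1/2.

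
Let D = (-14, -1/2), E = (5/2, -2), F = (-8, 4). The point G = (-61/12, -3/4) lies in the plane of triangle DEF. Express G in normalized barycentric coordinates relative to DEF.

Signed area of the reference triangle: [DEF] = ½·((-14)·(-2−4) + (5/2)·(4−(-1/2)) + (-8)·(-1/2−(-2))) = ½·(84 + 45/4 − 12) = 333/8.
[GEF] = ½·((-61/12)·(-2−4) + (5/2)·(4−(-3/4)) + (-8)·(-3/4−(-2))) = ½·(61/2 + 95/8 − 10) = 259/16, so the D-coordinate is (259/16)/(333/8) = 7/18.
[DGF] = ½·((-14)·(-3/4−4) + (-61/12)·(4−(-1/2)) + (-8)·(-1/2−(-3/4))) = ½·(133/2 − 183/8 − 2) = 333/16, so the E-coordinate is 1/2.
[DEG] = ½·((-14)·(-2−(-3/4)) + (5/2)·(-3/4−(-1/2)) + (-61/12)·(-1/2−(-2))) = ½·(35/2 − 5/8 − 61/8) = 37/8, so the F-coordinate is 1/9.
Check: 7/18 + 1/2 + 1/9 = 1.

(7/18, 1/2, 1/9)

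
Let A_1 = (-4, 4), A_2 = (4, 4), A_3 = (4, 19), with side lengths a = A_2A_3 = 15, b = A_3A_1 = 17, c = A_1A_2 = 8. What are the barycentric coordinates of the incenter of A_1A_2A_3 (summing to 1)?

(3/8, 17/40, 1/5)

The incenter has barycentric coordinates proportional to the opposite side lengths: (15 : 17 : 8).
Normalizing by 15+17+8 = 40 gives (3/8, 17/40, 1/5).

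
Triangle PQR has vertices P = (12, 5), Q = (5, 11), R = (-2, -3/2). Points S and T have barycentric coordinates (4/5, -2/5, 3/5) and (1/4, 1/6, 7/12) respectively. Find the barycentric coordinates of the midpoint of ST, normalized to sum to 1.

(21/40, -7/60, 71/120)

Since both coordinate triples sum to 1, the midpoint's barycentrics are the componentwise average.
(4/5+1/4)/2 = 21/40; similarly -7/60 and 71/120.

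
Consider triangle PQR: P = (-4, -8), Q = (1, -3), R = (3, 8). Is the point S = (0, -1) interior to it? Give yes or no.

yes

Barycentric coordinates of S: (1/3, 1/3, 1/3).
The three coordinates are positive, positive, positive; a point is interior exactly when all three are positive.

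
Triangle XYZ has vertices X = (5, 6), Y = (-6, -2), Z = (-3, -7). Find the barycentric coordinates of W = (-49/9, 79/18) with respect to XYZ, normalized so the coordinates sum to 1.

(5/18, 14/9, -5/6)

Signed area of the reference triangle: [XYZ] = ½·(5·(-2−(-7)) + (-6)·(-7−6) + (-3)·(6−(-2))) = ½·(25 + 78 − 24) = 79/2.
[WYZ] = ½·((-49/9)·(-2−(-7)) + (-6)·(-7−(79/18)) + (-3)·(79/18−(-2))) = ½·(-245/9 + 205/3 − 115/6) = 395/36, so the X-coordinate is (395/36)/(79/2) = 5/18.
[XWZ] = ½·(5·(79/18−(-7)) + (-49/9)·(-7−6) + (-3)·(6−(79/18))) = ½·(1025/18 + 637/9 − 29/6) = 553/9, so the Y-coordinate is 14/9.
[XYW] = ½·(5·(-2−(79/18)) + (-6)·(79/18−6) + (-49/9)·(6−(-2))) = ½·(-575/18 + 29/3 − 392/9) = -395/12, so the Z-coordinate is -5/6.
Check: 5/18 + 14/9 − 5/6 = 1.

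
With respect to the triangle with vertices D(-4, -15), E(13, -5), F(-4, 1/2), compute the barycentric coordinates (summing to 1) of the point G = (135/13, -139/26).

(1/13, 11/13, 1/13)

Signed area of the reference triangle: [DEF] = ½·((-4)·(-5−(1/2)) + 13·(1/2−(-15)) + (-4)·(-15−(-5))) = ½·(22 + 403/2 + 40) = 527/4.
[GEF] = ½·((135/13)·(-5−(1/2)) + 13·(1/2−(-139/26)) + (-4)·(-139/26−(-5))) = ½·(-1485/26 + 76 + 18/13) = 527/52, so the D-coordinate is (527/52)/(527/4) = 1/13.
[DGF] = ½·((-4)·(-139/26−(1/2)) + (135/13)·(1/2−(-15)) + (-4)·(-15−(-139/26))) = ½·(304/13 + 4185/26 + 502/13) = 5797/52, so the E-coordinate is 11/13.
[DEG] = ½·((-4)·(-5−(-139/26)) + 13·(-139/26−(-15)) + (135/13)·(-15−(-5))) = ½·(-18/13 + 251/2 − 1350/13) = 527/52, so the F-coordinate is 1/13.
Check: 1/13 + 11/13 + 1/13 = 1.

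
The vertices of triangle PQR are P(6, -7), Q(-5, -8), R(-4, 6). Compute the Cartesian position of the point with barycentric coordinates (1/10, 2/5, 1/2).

(-17/5, -9/10)

S = (1/10)·P + (2/5)·Q + (1/2)·R.
x-coordinate: (1/10)·6 + (2/5)·(-5) + (1/2)·(-4) = -17/5.
y-coordinate: (1/10)·(-7) + (2/5)·(-8) + (1/2)·6 = -9/10.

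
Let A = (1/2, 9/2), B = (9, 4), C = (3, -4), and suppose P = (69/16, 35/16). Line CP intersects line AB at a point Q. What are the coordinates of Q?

Barycentric coordinates of P with respect to ABC: (3/8, 3/8, 1/4).
On side AB the C-coordinate is zero; dropping P's C-weight 1/4 and renormalizing the remaining 3/8 : 3/8 gives weights 1/2, 1/2 on A, B.
Q = (1/2)·(1/2, 9/2) + (1/2)·(9, 4) = (19/4, 17/4).

(19/4, 17/4)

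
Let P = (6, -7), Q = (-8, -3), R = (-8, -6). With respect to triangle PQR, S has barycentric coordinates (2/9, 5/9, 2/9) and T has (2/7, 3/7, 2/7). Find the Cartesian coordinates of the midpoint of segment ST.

Barycentric coordinates of the midpoint are the average: (16/63, 31/63, 16/63).
Converting: (16/63)·P + (31/63)·Q + (16/63)·R = (-40/9, -43/9).

(-40/9, -43/9)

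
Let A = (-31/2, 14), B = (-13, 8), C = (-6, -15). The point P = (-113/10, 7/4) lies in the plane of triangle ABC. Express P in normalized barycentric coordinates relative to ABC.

(3/10, 7/20, 7/20)

Signed area of the reference triangle: [ABC] = ½·((-31/2)·(8−(-15)) + (-13)·(-15−14) + (-6)·(14−8)) = ½·(-713/2 + 377 − 36) = -31/4.
[PBC] = ½·((-113/10)·(8−(-15)) + (-13)·(-15−(7/4)) + (-6)·(7/4−8)) = ½·(-2599/10 + 871/4 + 75/2) = -93/40, so the A-coordinate is (-93/40)/(-31/4) = 3/10.
[APC] = ½·((-31/2)·(7/4−(-15)) + (-113/10)·(-15−14) + (-6)·(14−(7/4))) = ½·(-2077/8 + 3277/10 − 147/2) = -217/80, so the B-coordinate is 7/20.
[ABP] = ½·((-31/2)·(8−(7/4)) + (-13)·(7/4−14) + (-113/10)·(14−8)) = ½·(-775/8 + 637/4 − 339/5) = -217/80, so the C-coordinate is 7/20.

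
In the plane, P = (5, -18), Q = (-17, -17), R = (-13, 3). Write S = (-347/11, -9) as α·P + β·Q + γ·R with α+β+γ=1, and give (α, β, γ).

Signed area of the reference triangle: [PQR] = ½·(5·(-17−3) + (-17)·(3−(-18)) + (-13)·(-18−(-17))) = ½·(-100 − 357 + 13) = -222.
[SQR] = ½·((-347/11)·(-17−3) + (-17)·(3−(-9)) + (-13)·(-9−(-17))) = ½·(6940/11 − 204 − 104) = 1776/11, so the P-coordinate is (1776/11)/(-222) = -8/11.
[PSR] = ½·(5·(-9−3) + (-347/11)·(3−(-18)) + (-13)·(-18−(-9))) = ½·(-60 − 7287/11 + 117) = -3330/11, so the Q-coordinate is 15/11.
[PQS] = ½·(5·(-17−(-9)) + (-17)·(-9−(-18)) + (-347/11)·(-18−(-17))) = ½·(-40 − 153 + 347/11) = -888/11, so the R-coordinate is 4/11.

(-8/11, 15/11, 4/11)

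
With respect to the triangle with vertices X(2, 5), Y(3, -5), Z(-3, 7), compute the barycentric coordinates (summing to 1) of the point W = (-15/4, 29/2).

Signed area of the reference triangle: [XYZ] = ½·(2·(-5−7) + 3·(7−5) + (-3)·(5−(-5))) = ½·(-24 + 6 − 30) = -24.
[WYZ] = ½·((-15/4)·(-5−7) + 3·(7−(29/2)) + (-3)·(29/2−(-5))) = ½·(45 − 45/2 − 117/2) = -18, so the X-coordinate is (-18)/(-24) = 3/4.
[XWZ] = ½·(2·(29/2−7) + (-15/4)·(7−5) + (-3)·(5−(29/2))) = ½·(15 − 15/2 + 57/2) = 18, so the Y-coordinate is -3/4.
[XYW] = ½·(2·(-5−(29/2)) + 3·(29/2−5) + (-15/4)·(5−(-5))) = ½·(-39 + 57/2 − 75/2) = -24, so the Z-coordinate is 1.
Check: 3/4 − 3/4 + 1 = 1.

(3/4, -3/4, 1)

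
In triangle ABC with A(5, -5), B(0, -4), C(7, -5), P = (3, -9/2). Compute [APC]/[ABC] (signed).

[ABC] = ½·(5·(-4−(-5)) + 0·(-5−(-5)) + 7·(-5−(-4))) = ½·(5 + 0 − 7) = -1.
[APC] = ½·(5·(-9/2−(-5)) + 3·(-5−(-5)) + 7·(-5−(-9/2))) = ½·(5/2 + 0 − 7/2) = -1/2, so the ratio is (-1/2)/(-1) = 1/2.

1/2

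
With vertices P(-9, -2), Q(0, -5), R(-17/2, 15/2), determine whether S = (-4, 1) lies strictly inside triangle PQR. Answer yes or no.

Barycentric coordinates of S: (-1/87, 46/87, 14/29).
The three coordinates are negative, positive, positive; a point is interior exactly when all three are positive.

no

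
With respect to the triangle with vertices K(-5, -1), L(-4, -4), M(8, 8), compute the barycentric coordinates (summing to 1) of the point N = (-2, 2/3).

(2/3, 1/9, 2/9)

Signed area of the reference triangle: [KLM] = ½·((-5)·(-4−8) + (-4)·(8−(-1)) + 8·(-1−(-4))) = ½·(60 − 36 + 24) = 24.
[NLM] = ½·((-2)·(-4−8) + (-4)·(8−(2/3)) + 8·(2/3−(-4))) = ½·(24 − 88/3 + 112/3) = 16, so the K-coordinate is 16/24 = 2/3.
[KNM] = ½·((-5)·(2/3−8) + (-2)·(8−(-1)) + 8·(-1−(2/3))) = ½·(110/3 − 18 − 40/3) = 8/3, so the L-coordinate is 1/9.
[KLN] = ½·((-5)·(-4−(2/3)) + (-4)·(2/3−(-1)) + (-2)·(-1−(-4))) = ½·(70/3 − 20/3 − 6) = 16/3, so the M-coordinate is 2/9.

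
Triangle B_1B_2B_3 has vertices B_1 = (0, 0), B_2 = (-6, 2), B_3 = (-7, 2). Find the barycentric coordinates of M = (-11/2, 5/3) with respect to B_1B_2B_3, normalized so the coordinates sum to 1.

Signed area of the reference triangle: [B_1B_2B_3] = ½·(0·(2−2) + (-6)·(2−0) + (-7)·(0−2)) = ½·(0 − 12 + 14) = 1.
[MB_2B_3] = ½·((-11/2)·(2−2) + (-6)·(2−(5/3)) + (-7)·(5/3−2)) = ½·(0 − 2 + 7/3) = 1/6, so the B_1-coordinate is (1/6)/1 = 1/6.
[B_1MB_3] = ½·(0·(5/3−2) + (-11/2)·(2−0) + (-7)·(0−(5/3))) = ½·(0 − 11 + 35/3) = 1/3, so the B_2-coordinate is 1/3.
[B_1B_2M] = ½·(0·(2−(5/3)) + (-6)·(5/3−0) + (-11/2)·(0−2)) = ½·(0 − 10 + 11) = 1/2, so the B_3-coordinate is 1/2.
Check: 1/6 + 1/3 + 1/2 = 1.

(1/6, 1/3, 1/2)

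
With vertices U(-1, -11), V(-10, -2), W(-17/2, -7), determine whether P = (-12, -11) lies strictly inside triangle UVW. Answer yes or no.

Barycentric coordinates of P: (-47/63, -88/63, 22/7).
The three coordinates are negative, negative, positive; a point is interior exactly when all three are positive.

no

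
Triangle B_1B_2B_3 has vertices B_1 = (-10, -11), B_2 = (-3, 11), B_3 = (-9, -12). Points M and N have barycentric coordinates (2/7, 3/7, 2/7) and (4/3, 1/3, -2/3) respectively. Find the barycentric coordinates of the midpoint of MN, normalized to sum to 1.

Since both coordinate triples sum to 1, the midpoint's barycentrics are the componentwise average.
(2/7+4/3)/2 = 17/21; similarly 8/21 and -4/21.

(17/21, 8/21, -4/21)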